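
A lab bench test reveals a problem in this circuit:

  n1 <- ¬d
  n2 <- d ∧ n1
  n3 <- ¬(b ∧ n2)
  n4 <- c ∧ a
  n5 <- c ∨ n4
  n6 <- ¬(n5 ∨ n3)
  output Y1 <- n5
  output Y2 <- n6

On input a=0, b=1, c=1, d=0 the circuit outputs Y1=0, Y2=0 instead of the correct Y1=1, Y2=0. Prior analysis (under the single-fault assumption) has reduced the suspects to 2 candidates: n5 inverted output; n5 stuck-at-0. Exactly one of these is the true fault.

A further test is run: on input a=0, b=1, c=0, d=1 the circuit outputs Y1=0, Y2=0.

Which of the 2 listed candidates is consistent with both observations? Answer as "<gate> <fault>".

n5 stuck-at-0

Evaluate each candidate on input a=0, b=1, c=0, d=1:
  n5 inverted output: n1=0, n2=0, n3=1, n4=0, n5=1 [inverted output], n6=0 → Y1=1, Y2=0 — eliminated
  n5 stuck-at-0: n1=0, n2=0, n3=1, n4=0, n5=0 [stuck-at-0], n6=0 → Y1=0, Y2=0 — matches
Only n5 stuck-at-0 reproduces the observed Y1=0, Y2=0.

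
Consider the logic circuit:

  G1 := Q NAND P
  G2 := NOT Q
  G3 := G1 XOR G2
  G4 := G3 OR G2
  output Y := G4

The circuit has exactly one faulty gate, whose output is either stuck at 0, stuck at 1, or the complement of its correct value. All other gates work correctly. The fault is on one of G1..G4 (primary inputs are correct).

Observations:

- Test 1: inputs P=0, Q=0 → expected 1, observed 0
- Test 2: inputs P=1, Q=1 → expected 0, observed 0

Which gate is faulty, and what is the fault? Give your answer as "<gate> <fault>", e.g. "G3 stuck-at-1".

Fault-free values for test 1 (P=0, Q=0): G1=1, G2=1, G3=0, G4=1, giving Y=1. Observed 0.
Test 1: faults giving observed 0 are {G4 stuck-at-0, G4 inverted output}.
Test 2 (P=1, Q=1): fault-free G1=0, G2=0, G3=0, G4=0 → 0; observed 0. Eliminates G4 inverted output.
Only G4 stuck-at-0 is consistent with every test.

G4 stuck-at-0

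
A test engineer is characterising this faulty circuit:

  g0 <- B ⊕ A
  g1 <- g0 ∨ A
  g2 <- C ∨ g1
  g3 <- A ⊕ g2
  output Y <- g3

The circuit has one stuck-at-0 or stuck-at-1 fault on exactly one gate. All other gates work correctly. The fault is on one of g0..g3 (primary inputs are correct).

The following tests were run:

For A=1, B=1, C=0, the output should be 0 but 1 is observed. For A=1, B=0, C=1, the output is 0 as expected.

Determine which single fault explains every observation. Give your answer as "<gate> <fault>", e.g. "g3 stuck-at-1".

g1 stuck-at-0

Fault-free values for test 1 (A=1, B=1, C=0): g0=0, g1=1, g2=1, g3=0, giving Y=0. Observed 1.
Test 1: faults giving observed 1 are {g1 stuck-at-0, g2 stuck-at-0, g3 stuck-at-1}.
Test 2 (A=1, B=0, C=1): fault-free g0=1, g1=1, g2=1, g3=0 → 0; observed 0. Eliminates g2 stuck-at-0, g3 stuck-at-1.
Only g1 stuck-at-0 is consistent with every test.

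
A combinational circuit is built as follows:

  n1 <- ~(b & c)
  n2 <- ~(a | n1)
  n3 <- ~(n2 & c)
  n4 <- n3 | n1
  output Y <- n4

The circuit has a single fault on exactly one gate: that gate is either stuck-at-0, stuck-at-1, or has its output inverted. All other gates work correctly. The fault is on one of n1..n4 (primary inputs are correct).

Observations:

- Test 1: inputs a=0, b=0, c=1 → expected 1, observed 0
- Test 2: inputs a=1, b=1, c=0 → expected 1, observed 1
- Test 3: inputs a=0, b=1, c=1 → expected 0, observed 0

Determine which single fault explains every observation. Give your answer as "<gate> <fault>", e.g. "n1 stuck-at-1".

Fault-free values for test 1 (a=0, b=0, c=1): n1=1, n2=0, n3=1, n4=1, giving Y=1. Observed 0.
Test 1: faults giving observed 0 are {n1 stuck-at-0, n1 inverted output, n4 stuck-at-0, n4 inverted output}.
Test 2 (a=1, b=1, c=0): fault-free n1=1, n2=0, n3=1, n4=1 → 1; observed 1. Eliminates n4 stuck-at-0, n4 inverted output.
Test 3 (a=0, b=1, c=1): fault-free n1=0, n2=1, n3=0, n4=0 → 0; observed 0. Eliminates n1 inverted output.
Only n1 stuck-at-0 is consistent with every test.

n1 stuck-at-0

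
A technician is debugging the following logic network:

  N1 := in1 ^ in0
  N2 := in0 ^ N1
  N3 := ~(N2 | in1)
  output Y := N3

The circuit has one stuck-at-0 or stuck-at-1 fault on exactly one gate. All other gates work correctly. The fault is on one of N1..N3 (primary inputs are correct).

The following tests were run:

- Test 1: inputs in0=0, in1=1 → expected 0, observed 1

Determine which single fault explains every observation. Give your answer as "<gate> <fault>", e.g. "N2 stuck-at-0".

Fault-free values for test 1 (in0=0, in1=1): N1=1, N2=1, N3=0, giving Y=0. Observed 1.
Test 1: faults giving observed 1 are {N3 stuck-at-1}.
Only N3 stuck-at-1 is consistent with every test.

N3 stuck-at-1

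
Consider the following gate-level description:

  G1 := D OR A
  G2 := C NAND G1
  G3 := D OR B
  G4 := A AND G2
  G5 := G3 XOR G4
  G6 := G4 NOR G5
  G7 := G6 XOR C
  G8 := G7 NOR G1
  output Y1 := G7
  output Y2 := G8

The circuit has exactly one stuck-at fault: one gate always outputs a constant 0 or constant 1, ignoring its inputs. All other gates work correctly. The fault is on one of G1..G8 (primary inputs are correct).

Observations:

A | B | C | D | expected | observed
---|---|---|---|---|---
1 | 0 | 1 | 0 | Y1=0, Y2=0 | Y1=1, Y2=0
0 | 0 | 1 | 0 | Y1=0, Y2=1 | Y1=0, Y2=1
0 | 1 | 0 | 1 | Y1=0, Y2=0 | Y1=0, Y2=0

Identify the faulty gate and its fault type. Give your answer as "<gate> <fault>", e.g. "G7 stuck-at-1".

Fault-free values for test 1 (A=1, B=0, C=1, D=0): G1=1, G2=0, G3=0, G4=0, G5=0, G6=1, G7=0, G8=0, giving Y1=0, Y2=0. Observed Y1=1, Y2=0.
Test 1: faults giving observed Y1=1, Y2=0 are {G1 stuck-at-0, G2 stuck-at-1, G3 stuck-at-1, G4 stuck-at-1, G5 stuck-at-1, G6 stuck-at-0, G7 stuck-at-1}.
Test 2 (A=0, B=0, C=1, D=0): fault-free G1=0, G2=1, G3=0, G4=0, G5=0, G6=1, G7=0, G8=1 → Y1=0, Y2=1; observed Y1=0, Y2=1. Eliminates G3 stuck-at-1, G4 stuck-at-1, G5 stuck-at-1, G6 stuck-at-0, G7 stuck-at-1.
Test 3 (A=0, B=1, C=0, D=1): fault-free G1=1, G2=1, G3=1, G4=0, G5=1, G6=0, G7=0, G8=0 → Y1=0, Y2=0; observed Y1=0, Y2=0. Eliminates G1 stuck-at-0.
Only G2 stuck-at-1 is consistent with every test.

G2 stuck-at-1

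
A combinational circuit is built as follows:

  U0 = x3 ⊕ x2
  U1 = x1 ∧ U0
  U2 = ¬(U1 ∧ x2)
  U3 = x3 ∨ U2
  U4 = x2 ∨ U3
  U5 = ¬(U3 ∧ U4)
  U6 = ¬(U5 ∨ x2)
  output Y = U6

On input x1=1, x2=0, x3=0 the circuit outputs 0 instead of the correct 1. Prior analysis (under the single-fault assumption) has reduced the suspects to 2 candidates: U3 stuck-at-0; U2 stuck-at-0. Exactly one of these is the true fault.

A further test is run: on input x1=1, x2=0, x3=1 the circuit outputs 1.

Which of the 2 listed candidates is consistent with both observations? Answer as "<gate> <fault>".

Evaluate each candidate on input x1=1, x2=0, x3=1:
  U3 stuck-at-0: U0=1, U1=1, U2=1, U3=0 [stuck-at-0], U4=0, U5=1, U6=0 → 0 — eliminated
  U2 stuck-at-0: U0=1, U1=1, U2=0 [stuck-at-0], U3=1, U4=1, U5=0, U6=1 → 1 — matches
Only U2 stuck-at-0 reproduces the observed 1.

U2 stuck-at-0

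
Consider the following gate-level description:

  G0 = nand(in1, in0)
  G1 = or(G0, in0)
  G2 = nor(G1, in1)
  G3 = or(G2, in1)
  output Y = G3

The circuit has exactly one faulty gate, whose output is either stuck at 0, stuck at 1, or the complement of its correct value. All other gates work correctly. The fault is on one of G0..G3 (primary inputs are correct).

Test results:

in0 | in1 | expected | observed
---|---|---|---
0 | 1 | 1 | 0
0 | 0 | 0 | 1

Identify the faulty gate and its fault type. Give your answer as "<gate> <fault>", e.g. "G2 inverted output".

Fault-free values for test 1 (in0=0, in1=1): G0=1, G1=1, G2=0, G3=1, giving Y=1. Observed 0.
Test 1: faults giving observed 0 are {G3 stuck-at-0, G3 inverted output}.
Test 2 (in0=0, in1=0): fault-free G0=1, G1=1, G2=0, G3=0 → 0; observed 1. Eliminates G3 stuck-at-0.
Only G3 inverted output is consistent with every test.

G3 inverted output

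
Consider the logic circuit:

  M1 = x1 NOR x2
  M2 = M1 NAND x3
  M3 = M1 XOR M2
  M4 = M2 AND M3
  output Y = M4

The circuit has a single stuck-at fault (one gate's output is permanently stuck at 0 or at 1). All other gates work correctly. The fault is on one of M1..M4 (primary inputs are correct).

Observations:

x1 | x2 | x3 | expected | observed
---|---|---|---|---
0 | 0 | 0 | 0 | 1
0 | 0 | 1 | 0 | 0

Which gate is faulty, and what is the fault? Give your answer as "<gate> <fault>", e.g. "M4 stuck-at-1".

Fault-free values for test 1 (x1=0, x2=0, x3=0): M1=1, M2=1, M3=0, M4=0, giving Y=0. Observed 1.
Test 1: faults giving observed 1 are {M1 stuck-at-0, M3 stuck-at-1, M4 stuck-at-1}.
Test 2 (x1=0, x2=0, x3=1): fault-free M1=1, M2=0, M3=1, M4=0 → 0; observed 0. Eliminates M1 stuck-at-0, M4 stuck-at-1.
Only M3 stuck-at-1 is consistent with every test.

M3 stuck-at-1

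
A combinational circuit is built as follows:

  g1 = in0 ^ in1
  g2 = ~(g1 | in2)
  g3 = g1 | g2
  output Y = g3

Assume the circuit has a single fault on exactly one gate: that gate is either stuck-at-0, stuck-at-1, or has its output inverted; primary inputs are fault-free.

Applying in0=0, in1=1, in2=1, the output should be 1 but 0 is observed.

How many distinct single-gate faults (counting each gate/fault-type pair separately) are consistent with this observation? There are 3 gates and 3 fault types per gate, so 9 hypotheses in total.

Fault-free: g1=1, g2=0, g3=1 → 1. Observed 0.
  g1 stuck-at-0: output 0 ✓
  g1 stuck-at-1: output 1 ✗
  g1 inverted output: output 0 ✓
  g2 stuck-at-0: output 1 ✗
  g2 stuck-at-1: output 1 ✗
  g2 inverted output: output 1 ✗
  g3 stuck-at-0: output 0 ✓
  g3 stuck-at-1: output 1 ✗
  g3 inverted output: output 0 ✓
Consistent faults: {g1 stuck-at-0, g1 inverted output, g3 stuck-at-0, g3 inverted output} — 4 in all.

4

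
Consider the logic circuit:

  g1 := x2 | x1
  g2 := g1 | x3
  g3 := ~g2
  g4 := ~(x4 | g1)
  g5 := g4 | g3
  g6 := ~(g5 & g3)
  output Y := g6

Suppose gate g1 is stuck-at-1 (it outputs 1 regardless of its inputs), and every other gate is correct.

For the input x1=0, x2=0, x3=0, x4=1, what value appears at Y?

1

Propagate with g1 forced: g1=1 [stuck-at-1], g2=1, g3=0, g4=0, g5=0, g6=1.
So Y = 1. (Without the fault it would be 0.)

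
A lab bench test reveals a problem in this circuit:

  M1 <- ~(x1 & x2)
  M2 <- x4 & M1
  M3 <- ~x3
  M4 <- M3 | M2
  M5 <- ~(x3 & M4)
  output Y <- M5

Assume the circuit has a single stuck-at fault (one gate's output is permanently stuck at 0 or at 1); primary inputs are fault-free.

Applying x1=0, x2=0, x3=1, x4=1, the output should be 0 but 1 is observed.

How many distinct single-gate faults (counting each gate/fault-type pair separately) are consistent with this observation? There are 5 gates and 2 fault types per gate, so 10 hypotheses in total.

4

Fault-free: M1=1, M2=1, M3=0, M4=1, M5=0 → 0. Observed 1.
  M1 stuck-at-0: output 1 ✓
  M1 stuck-at-1: output 0 ✗
  M2 stuck-at-0: output 1 ✓
  M2 stuck-at-1: output 0 ✗
  M3 stuck-at-0: output 0 ✗
  M3 stuck-at-1: output 0 ✗
  M4 stuck-at-0: output 1 ✓
  M4 stuck-at-1: output 0 ✗
  M5 stuck-at-0: output 0 ✗
  M5 stuck-at-1: output 1 ✓
Consistent faults: {M1 stuck-at-0, M2 stuck-at-0, M4 stuck-at-0, M5 stuck-at-1} — 4 in all.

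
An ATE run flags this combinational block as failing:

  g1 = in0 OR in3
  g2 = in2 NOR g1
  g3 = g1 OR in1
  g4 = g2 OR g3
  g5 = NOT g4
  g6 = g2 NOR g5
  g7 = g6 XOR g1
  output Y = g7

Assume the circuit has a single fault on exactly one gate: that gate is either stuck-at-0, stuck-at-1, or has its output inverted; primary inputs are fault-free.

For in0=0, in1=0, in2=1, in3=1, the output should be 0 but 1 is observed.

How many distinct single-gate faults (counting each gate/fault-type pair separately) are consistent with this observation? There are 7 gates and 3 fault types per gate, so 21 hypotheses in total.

Fault-free: g1=1, g2=0, g3=1, g4=1, g5=0, g6=1, g7=0 → 0. Observed 1.
  g1: none of the 3 fault types match ✗
  g2: stuck-at-1, inverted output ✓; others ✗
  g3: stuck-at-0, inverted output ✓; others ✗
  g4: stuck-at-0, inverted output ✓; others ✗
  g5: stuck-at-1, inverted output ✓; others ✗
  g6: stuck-at-0, inverted output ✓; others ✗
  g7: stuck-at-1, inverted output ✓; others ✗
Consistent faults: {g2 stuck-at-1, g2 inverted output, g3 stuck-at-0, g3 inverted output, g4 stuck-at-0, g4 inverted output, g5 stuck-at-1, g5 inverted output, g6 stuck-at-0, g6 inverted output, g7 stuck-at-1, g7 inverted output} — 12 in all.

12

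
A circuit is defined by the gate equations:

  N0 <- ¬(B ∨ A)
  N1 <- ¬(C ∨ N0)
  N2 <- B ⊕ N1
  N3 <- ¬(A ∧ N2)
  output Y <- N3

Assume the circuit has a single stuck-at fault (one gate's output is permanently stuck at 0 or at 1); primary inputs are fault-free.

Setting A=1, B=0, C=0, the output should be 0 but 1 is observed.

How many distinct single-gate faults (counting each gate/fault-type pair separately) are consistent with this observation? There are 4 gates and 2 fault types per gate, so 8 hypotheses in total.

4

Fault-free: N0=0, N1=1, N2=1, N3=0 → 0. Observed 1.
  N0 stuck-at-0: output 0 ✗
  N0 stuck-at-1: output 1 ✓
  N1 stuck-at-0: output 1 ✓
  N1 stuck-at-1: output 0 ✗
  N2 stuck-at-0: output 1 ✓
  N2 stuck-at-1: output 0 ✗
  N3 stuck-at-0: output 0 ✗
  N3 stuck-at-1: output 1 ✓
Consistent faults: {N0 stuck-at-1, N1 stuck-at-0, N2 stuck-at-0, N3 stuck-at-1} — 4 in all.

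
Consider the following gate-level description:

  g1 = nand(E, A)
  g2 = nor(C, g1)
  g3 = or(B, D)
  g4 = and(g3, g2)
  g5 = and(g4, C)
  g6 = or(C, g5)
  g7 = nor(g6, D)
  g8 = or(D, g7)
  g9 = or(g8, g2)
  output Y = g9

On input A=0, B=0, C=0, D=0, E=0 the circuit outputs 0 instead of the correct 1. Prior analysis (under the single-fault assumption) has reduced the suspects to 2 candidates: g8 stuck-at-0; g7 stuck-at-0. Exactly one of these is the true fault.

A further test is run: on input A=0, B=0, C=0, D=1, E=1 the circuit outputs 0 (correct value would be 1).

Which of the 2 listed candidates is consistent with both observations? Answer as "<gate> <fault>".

Evaluate each candidate on input A=0, B=0, C=0, D=1, E=1:
  g8 stuck-at-0: g1=1, g2=0, g3=1, g4=0, g5=0, g6=0, g7=0, g8=0 [stuck-at-0], g9=0 → 0 — matches
  g7 stuck-at-0: g1=1, g2=0, g3=1, g4=0, g5=0, g6=0, g7=0 [stuck-at-0], g8=1, g9=1 → 1 — eliminated
Only g8 stuck-at-0 reproduces the observed 0.

g8 stuck-at-0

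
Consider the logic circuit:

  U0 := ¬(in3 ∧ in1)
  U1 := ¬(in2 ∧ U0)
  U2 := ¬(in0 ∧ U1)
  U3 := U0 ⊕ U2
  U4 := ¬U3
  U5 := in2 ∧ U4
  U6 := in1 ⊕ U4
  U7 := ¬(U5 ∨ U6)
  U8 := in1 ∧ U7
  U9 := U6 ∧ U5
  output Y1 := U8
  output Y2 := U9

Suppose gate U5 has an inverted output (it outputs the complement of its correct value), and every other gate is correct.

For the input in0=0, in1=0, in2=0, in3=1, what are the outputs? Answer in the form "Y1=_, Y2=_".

Y1=0, Y2=1

Propagate with U5 forced: U0=1, U1=1, U2=1, U3=0, U4=1, U5=1 [inverted output], U6=1, U7=0, U8=0, U9=1.
So the outputs are Y1=0, Y2=1. (Without the fault they would be Y1=0, Y2=0.)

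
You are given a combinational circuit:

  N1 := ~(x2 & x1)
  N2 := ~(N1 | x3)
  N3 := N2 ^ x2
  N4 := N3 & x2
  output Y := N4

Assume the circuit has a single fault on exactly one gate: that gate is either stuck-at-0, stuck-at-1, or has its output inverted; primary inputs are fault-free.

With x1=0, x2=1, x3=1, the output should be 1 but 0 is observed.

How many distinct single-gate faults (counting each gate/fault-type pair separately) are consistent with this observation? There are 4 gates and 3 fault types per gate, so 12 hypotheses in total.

Fault-free: N1=1, N2=0, N3=1, N4=1 → 1. Observed 0.
  N1 stuck-at-0: output 1 ✗
  N1 stuck-at-1: output 1 ✗
  N1 inverted output: output 1 ✗
  N2 stuck-at-0: output 1 ✗
  N2 stuck-at-1: output 0 ✓
  N2 inverted output: output 0 ✓
  N3 stuck-at-0: output 0 ✓
  N3 stuck-at-1: output 1 ✗
  N3 inverted output: output 0 ✓
  N4 stuck-at-0: output 0 ✓
  N4 stuck-at-1: output 1 ✗
  N4 inverted output: output 0 ✓
Consistent faults: {N2 stuck-at-1, N2 inverted output, N3 stuck-at-0, N3 inverted output, N4 stuck-at-0, N4 inverted output} — 6 in all.

6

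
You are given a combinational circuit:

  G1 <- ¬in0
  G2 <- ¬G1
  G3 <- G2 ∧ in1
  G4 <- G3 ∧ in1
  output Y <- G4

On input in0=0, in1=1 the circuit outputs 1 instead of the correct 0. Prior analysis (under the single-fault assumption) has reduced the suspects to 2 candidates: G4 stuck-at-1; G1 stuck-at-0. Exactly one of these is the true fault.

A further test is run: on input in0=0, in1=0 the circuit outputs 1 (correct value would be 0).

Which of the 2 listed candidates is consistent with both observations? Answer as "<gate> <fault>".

G4 stuck-at-1

Evaluate each candidate on input in0=0, in1=0:
  G4 stuck-at-1: G1=1, G2=0, G3=0, G4=1 [stuck-at-1] → 1 — matches
  G1 stuck-at-0: G1=0 [stuck-at-0], G2=1, G3=0, G4=0 → 0 — eliminated
Only G4 stuck-at-1 reproduces the observed 1.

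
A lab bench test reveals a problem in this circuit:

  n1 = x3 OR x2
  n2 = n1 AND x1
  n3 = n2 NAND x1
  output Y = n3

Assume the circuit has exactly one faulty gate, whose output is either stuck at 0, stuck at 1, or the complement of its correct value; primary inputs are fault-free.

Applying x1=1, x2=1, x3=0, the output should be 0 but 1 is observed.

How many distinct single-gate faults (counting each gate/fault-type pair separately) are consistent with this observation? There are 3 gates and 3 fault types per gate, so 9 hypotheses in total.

6

Fault-free: n1=1, n2=1, n3=0 → 0. Observed 1.
  n1 stuck-at-0: output 1 ✓
  n1 stuck-at-1: output 0 ✗
  n1 inverted output: output 1 ✓
  n2 stuck-at-0: output 1 ✓
  n2 stuck-at-1: output 0 ✗
  n2 inverted output: output 1 ✓
  n3 stuck-at-0: output 0 ✗
  n3 stuck-at-1: output 1 ✓
  n3 inverted output: output 1 ✓
Consistent faults: {n1 stuck-at-0, n1 inverted output, n2 stuck-at-0, n2 inverted output, n3 stuck-at-1, n3 inverted output} — 6 in all.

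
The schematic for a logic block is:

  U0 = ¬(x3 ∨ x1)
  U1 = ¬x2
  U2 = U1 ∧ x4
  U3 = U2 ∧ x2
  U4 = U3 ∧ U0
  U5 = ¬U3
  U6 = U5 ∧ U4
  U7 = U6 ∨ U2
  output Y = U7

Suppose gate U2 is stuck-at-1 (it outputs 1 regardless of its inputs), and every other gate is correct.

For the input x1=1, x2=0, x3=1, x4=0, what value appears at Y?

1

Propagate with U2 forced: U0=0, U1=1, U2=1 [stuck-at-1], U3=0, U4=0, U5=1, U6=0, U7=1.
So Y = 1. (Without the fault it would be 0.)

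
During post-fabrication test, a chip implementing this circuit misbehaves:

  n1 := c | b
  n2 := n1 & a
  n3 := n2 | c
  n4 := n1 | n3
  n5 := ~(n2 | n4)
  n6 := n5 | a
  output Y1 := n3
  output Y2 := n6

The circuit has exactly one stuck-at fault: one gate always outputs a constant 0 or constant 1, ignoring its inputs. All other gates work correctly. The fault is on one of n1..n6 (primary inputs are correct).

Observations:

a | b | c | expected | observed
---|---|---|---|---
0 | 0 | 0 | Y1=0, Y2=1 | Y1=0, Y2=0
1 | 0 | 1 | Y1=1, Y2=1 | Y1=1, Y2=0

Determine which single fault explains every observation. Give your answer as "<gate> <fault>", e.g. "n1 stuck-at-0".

n6 stuck-at-0

Fault-free values for test 1 (a=0, b=0, c=0): n1=0, n2=0, n3=0, n4=0, n5=1, n6=1, giving Y1=0, Y2=1. Observed Y1=0, Y2=0.
Test 1: faults giving observed Y1=0, Y2=0 are {n1 stuck-at-1, n4 stuck-at-1, n5 stuck-at-0, n6 stuck-at-0}.
Test 2 (a=1, b=0, c=1): fault-free n1=1, n2=1, n3=1, n4=1, n5=0, n6=1 → Y1=1, Y2=1; observed Y1=1, Y2=0. Eliminates n1 stuck-at-1, n4 stuck-at-1, n5 stuck-at-0.
Only n6 stuck-at-0 is consistent with every test.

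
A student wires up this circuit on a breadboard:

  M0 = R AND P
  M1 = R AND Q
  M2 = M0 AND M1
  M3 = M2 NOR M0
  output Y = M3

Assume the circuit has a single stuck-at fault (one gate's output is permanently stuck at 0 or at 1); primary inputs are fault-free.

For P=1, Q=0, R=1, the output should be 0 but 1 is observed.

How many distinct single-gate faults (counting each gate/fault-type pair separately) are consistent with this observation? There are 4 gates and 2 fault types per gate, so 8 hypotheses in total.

2

Fault-free: M0=1, M1=0, M2=0, M3=0 → 0. Observed 1.
  M0 stuck-at-0: output 1 ✓
  M0 stuck-at-1: output 0 ✗
  M1 stuck-at-0: output 0 ✗
  M1 stuck-at-1: output 0 ✗
  M2 stuck-at-0: output 0 ✗
  M2 stuck-at-1: output 0 ✗
  M3 stuck-at-0: output 0 ✗
  M3 stuck-at-1: output 1 ✓
Consistent faults: {M0 stuck-at-0, M3 stuck-at-1} — 2 in all.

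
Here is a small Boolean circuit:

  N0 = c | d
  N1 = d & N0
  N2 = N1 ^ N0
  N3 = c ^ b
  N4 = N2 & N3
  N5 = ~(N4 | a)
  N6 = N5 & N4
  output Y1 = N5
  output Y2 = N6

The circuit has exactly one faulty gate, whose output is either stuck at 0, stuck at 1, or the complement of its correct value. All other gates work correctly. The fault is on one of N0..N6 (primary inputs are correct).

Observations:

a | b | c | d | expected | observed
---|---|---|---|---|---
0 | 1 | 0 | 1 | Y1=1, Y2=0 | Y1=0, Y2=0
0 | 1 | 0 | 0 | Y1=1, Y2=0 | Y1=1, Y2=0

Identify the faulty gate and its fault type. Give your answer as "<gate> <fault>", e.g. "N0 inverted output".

N1 stuck-at-0

Fault-free values for test 1 (a=0, b=1, c=0, d=1): N0=1, N1=1, N2=0, N3=1, N4=0, N5=1, N6=0, giving Y1=1, Y2=0. Observed Y1=0, Y2=0.
Test 1: faults giving observed Y1=0, Y2=0 are {N1 stuck-at-0, N1 inverted output, N2 stuck-at-1, N2 inverted output, N4 stuck-at-1, N4 inverted output, N5 stuck-at-0, N5 inverted output}.
Test 2 (a=0, b=1, c=0, d=0): fault-free N0=0, N1=0, N2=0, N3=1, N4=0, N5=1, N6=0 → Y1=1, Y2=0; observed Y1=1, Y2=0. Eliminates N1 inverted output, N2 stuck-at-1, N2 inverted output, N4 stuck-at-1, N4 inverted output, N5 stuck-at-0, N5 inverted output.
Only N1 stuck-at-0 is consistent with every test.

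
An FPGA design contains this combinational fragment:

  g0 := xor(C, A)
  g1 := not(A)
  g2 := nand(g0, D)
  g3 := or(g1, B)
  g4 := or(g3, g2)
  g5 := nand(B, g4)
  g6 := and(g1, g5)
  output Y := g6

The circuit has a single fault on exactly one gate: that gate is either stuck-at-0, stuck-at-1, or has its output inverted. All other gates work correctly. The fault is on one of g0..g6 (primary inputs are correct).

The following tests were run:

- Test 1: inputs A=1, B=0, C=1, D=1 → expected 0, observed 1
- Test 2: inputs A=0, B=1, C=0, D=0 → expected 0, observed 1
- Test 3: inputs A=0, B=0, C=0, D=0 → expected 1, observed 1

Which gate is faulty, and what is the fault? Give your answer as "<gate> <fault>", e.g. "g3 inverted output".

Fault-free values for test 1 (A=1, B=0, C=1, D=1): g0=0, g1=0, g2=1, g3=0, g4=1, g5=1, g6=0, giving Y=0. Observed 1.
Test 1: faults giving observed 1 are {g1 stuck-at-1, g1 inverted output, g6 stuck-at-1, g6 inverted output}.
Test 2 (A=0, B=1, C=0, D=0): fault-free g0=0, g1=1, g2=1, g3=1, g4=1, g5=0, g6=0 → 0; observed 1. Eliminates g1 stuck-at-1, g1 inverted output.
Test 3 (A=0, B=0, C=0, D=0): fault-free g0=0, g1=1, g2=1, g3=1, g4=1, g5=1, g6=1 → 1; observed 1. Eliminates g6 inverted output.
Only g6 stuck-at-1 is consistent with every test.

g6 stuck-at-1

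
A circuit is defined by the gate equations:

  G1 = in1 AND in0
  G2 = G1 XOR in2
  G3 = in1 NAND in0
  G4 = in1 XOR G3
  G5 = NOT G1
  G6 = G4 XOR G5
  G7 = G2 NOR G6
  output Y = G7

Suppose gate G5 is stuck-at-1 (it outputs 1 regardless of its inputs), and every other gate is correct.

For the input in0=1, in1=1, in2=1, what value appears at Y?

Propagate with G5 forced: G1=1, G2=0, G3=0, G4=1, G5=1 [stuck-at-1], G6=0, G7=1.
So Y = 1. (Without the fault it would be 0.)

1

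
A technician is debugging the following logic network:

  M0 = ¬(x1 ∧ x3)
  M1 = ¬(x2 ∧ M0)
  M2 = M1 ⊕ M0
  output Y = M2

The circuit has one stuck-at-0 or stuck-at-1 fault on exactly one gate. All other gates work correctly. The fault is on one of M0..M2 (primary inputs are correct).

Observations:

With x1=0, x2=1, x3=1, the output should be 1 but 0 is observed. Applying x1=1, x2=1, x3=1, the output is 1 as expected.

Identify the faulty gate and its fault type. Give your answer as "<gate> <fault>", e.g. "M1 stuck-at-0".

Fault-free values for test 1 (x1=0, x2=1, x3=1): M0=1, M1=0, M2=1, giving Y=1. Observed 0.
Test 1: faults giving observed 0 are {M1 stuck-at-1, M2 stuck-at-0}.
Test 2 (x1=1, x2=1, x3=1): fault-free M0=0, M1=1, M2=1 → 1; observed 1. Eliminates M2 stuck-at-0.
Only M1 stuck-at-1 is consistent with every test.

M1 stuck-at-1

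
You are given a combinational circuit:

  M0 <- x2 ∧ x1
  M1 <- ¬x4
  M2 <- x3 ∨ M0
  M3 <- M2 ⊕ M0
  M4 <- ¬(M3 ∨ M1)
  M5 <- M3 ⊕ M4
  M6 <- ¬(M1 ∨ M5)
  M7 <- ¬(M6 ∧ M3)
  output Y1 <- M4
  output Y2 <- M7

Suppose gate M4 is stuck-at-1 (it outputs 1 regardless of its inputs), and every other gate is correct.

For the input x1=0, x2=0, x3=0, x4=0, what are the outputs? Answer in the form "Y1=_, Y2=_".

Y1=1, Y2=1

Propagate with M4 forced: M0=0, M1=1, M2=0, M3=0, M4=1 [stuck-at-1], M5=1, M6=0, M7=1.
So the outputs are Y1=1, Y2=1. (Without the fault they would be Y1=0, Y2=1.)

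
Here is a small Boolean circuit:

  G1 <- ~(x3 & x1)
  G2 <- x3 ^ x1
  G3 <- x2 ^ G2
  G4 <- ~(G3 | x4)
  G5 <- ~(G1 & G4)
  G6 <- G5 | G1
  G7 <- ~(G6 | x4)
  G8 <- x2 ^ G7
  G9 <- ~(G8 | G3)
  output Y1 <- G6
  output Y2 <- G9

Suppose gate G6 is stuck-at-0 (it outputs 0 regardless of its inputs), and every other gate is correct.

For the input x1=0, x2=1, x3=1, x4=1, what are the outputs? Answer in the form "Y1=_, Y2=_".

Propagate with G6 forced: G1=1, G2=1, G3=0, G4=0, G5=1, G6=0 [stuck-at-0], G7=0, G8=1, G9=0.
So the outputs are Y1=0, Y2=0. (Without the fault they would be Y1=1, Y2=0.)

Y1=0, Y2=0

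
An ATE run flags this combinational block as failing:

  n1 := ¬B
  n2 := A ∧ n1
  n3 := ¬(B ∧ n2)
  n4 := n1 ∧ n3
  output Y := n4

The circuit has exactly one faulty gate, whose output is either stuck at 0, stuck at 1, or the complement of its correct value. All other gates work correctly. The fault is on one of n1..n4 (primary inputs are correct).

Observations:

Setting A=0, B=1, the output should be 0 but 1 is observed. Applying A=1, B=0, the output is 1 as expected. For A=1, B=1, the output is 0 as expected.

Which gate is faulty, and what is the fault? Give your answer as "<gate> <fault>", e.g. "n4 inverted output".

Fault-free values for test 1 (A=0, B=1): n1=0, n2=0, n3=1, n4=0, giving Y=0. Observed 1.
Test 1: faults giving observed 1 are {n1 stuck-at-1, n1 inverted output, n4 stuck-at-1, n4 inverted output}.
Test 2 (A=1, B=0): fault-free n1=1, n2=1, n3=1, n4=1 → 1; observed 1. Eliminates n1 inverted output, n4 inverted output.
Test 3 (A=1, B=1): fault-free n1=0, n2=0, n3=1, n4=0 → 0; observed 0. Eliminates n4 stuck-at-1.
Only n1 stuck-at-1 is consistent with every test.

n1 stuck-at-1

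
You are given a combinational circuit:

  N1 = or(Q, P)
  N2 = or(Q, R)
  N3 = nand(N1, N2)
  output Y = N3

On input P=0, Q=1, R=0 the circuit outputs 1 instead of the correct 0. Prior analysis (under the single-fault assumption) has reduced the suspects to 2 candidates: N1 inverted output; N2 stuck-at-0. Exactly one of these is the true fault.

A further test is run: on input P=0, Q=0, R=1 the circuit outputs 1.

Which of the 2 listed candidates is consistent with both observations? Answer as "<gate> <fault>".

Evaluate each candidate on input P=0, Q=0, R=1:
  N1 inverted output: N1=1 [inverted output], N2=1, N3=0 → 0 — eliminated
  N2 stuck-at-0: N1=0, N2=0 [stuck-at-0], N3=1 → 1 — matches
Only N2 stuck-at-0 reproduces the observed 1.

N2 stuck-at-0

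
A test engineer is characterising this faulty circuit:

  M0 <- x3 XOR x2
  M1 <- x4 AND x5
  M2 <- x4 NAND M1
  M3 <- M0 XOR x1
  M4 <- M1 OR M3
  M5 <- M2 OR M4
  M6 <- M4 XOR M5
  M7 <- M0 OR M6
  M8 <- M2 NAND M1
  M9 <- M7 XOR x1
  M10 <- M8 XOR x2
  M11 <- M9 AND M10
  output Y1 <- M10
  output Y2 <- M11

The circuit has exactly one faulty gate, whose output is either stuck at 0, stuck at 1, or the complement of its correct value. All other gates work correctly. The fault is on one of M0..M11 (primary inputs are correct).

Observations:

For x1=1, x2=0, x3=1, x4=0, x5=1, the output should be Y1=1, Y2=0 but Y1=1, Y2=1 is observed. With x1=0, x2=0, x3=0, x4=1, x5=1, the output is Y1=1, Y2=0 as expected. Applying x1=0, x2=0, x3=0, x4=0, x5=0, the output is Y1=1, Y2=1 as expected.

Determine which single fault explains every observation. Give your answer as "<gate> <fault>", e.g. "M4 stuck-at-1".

M0 stuck-at-0

Fault-free values for test 1 (x1=1, x2=0, x3=1, x4=0, x5=1): M0=1, M1=0, M2=1, M3=0, M4=0, M5=1, M6=1, M7=1, M8=1, M9=0, M10=1, M11=0, giving Y1=1, Y2=0. Observed Y1=1, Y2=1.
Test 1: faults giving observed Y1=1, Y2=1 are {M0 stuck-at-0, M0 inverted output, M7 stuck-at-0, M7 inverted output, M9 stuck-at-1, M9 inverted output, M11 stuck-at-1, M11 inverted output}.
Test 2 (x1=0, x2=0, x3=0, x4=1, x5=1): fault-free M0=0, M1=1, M2=0, M3=0, M4=1, M5=1, M6=0, M7=0, M8=1, M9=0, M10=1, M11=0 → Y1=1, Y2=0; observed Y1=1, Y2=0. Eliminates M0 inverted output, M7 inverted output, M9 stuck-at-1, M9 inverted output, M11 stuck-at-1, M11 inverted output.
Test 3 (x1=0, x2=0, x3=0, x4=0, x5=0): fault-free M0=0, M1=0, M2=1, M3=0, M4=0, M5=1, M6=1, M7=1, M8=1, M9=1, M10=1, M11=1 → Y1=1, Y2=1; observed Y1=1, Y2=1. Eliminates M7 stuck-at-0.
Only M0 stuck-at-0 is consistent with every test.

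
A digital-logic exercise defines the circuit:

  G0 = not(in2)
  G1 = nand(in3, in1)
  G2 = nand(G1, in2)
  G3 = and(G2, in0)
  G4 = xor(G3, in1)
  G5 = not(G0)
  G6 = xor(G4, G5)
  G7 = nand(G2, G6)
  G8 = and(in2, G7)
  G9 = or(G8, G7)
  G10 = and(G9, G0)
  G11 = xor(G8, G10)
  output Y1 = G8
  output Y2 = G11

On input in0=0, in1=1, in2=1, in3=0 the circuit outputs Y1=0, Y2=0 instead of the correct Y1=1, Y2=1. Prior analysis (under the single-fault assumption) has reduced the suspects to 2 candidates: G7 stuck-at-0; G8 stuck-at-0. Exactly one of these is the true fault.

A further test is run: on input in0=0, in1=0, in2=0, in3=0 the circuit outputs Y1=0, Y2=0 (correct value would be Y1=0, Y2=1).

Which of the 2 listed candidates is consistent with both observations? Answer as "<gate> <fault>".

G7 stuck-at-0

Evaluate each candidate on input in0=0, in1=0, in2=0, in3=0:
  G7 stuck-at-0: G0=1, G1=1, G2=1, G3=0, G4=0, G5=0, G6=0, G7=0 [stuck-at-0], G8=0, G9=0, G10=0, G11=0 → Y1=0, Y2=0 — matches
  G8 stuck-at-0: G0=1, G1=1, G2=1, G3=0, G4=0, G5=0, G6=0, G7=1, G8=0 [stuck-at-0], G9=1, G10=1, G11=1 → Y1=0, Y2=1 — eliminated
Only G7 stuck-at-0 reproduces the observed Y1=0, Y2=0.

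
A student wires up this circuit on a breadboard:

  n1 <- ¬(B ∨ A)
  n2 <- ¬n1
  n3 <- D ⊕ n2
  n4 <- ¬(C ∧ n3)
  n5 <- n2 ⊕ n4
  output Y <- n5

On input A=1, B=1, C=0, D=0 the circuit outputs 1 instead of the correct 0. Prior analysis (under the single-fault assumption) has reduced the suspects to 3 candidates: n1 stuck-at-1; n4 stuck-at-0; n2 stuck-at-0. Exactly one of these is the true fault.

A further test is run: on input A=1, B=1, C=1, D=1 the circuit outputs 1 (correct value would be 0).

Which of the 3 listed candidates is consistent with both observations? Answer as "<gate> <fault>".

n4 stuck-at-0

Evaluate each candidate on input A=1, B=1, C=1, D=1:
  n1 stuck-at-1: n1=1 [stuck-at-1], n2=0, n3=1, n4=0, n5=0 → 0 — eliminated
  n4 stuck-at-0: n1=0, n2=1, n3=0, n4=0 [stuck-at-0], n5=1 → 1 — matches
  n2 stuck-at-0: n1=0, n2=0 [stuck-at-0], n3=1, n4=0, n5=0 → 0 — eliminated
Only n4 stuck-at-0 reproduces the observed 1.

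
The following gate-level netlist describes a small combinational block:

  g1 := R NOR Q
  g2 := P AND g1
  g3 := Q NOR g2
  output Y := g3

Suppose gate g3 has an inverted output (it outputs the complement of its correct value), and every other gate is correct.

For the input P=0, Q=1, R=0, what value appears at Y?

1

Propagate with g3 forced: g1=0, g2=0, g3=1 [inverted output].
So Y = 1. (Without the fault it would be 0.)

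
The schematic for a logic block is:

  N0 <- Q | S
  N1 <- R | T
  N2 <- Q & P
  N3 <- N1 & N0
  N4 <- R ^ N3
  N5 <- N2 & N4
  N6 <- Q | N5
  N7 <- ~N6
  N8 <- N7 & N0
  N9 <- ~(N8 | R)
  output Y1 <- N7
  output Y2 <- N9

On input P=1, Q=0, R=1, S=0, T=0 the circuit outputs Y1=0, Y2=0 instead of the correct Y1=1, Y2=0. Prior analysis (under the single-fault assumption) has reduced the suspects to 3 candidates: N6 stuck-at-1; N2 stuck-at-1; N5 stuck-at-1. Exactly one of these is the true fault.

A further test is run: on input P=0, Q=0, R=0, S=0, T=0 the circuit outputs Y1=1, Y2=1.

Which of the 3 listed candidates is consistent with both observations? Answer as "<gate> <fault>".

Evaluate each candidate on input P=0, Q=0, R=0, S=0, T=0:
  N6 stuck-at-1: N0=0, N1=0, N2=0, N3=0, N4=0, N5=0, N6=1 [stuck-at-1], N7=0, N8=0, N9=1 → Y1=0, Y2=1 — eliminated
  N2 stuck-at-1: N0=0, N1=0, N2=1 [stuck-at-1], N3=0, N4=0, N5=0, N6=0, N7=1, N8=0, N9=1 → Y1=1, Y2=1 — matches
  N5 stuck-at-1: N0=0, N1=0, N2=0, N3=0, N4=0, N5=1 [stuck-at-1], N6=1, N7=0, N8=0, N9=1 → Y1=0, Y2=1 — eliminated
Only N2 stuck-at-1 reproduces the observed Y1=1, Y2=1.

N2 stuck-at-1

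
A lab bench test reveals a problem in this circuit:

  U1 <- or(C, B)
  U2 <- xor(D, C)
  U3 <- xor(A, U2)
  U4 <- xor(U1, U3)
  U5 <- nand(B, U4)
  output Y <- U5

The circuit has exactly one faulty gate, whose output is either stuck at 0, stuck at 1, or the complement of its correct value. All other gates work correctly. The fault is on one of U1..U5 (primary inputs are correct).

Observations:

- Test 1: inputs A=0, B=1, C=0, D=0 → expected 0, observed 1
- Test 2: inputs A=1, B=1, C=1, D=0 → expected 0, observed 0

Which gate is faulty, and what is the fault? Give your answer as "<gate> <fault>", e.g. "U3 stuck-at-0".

Fault-free values for test 1 (A=0, B=1, C=0, D=0): U1=1, U2=0, U3=0, U4=1, U5=0, giving Y=0. Observed 1.
Test 1: faults giving observed 1 are {U1 stuck-at-0, U1 inverted output, U2 stuck-at-1, U2 inverted output, U3 stuck-at-1, U3 inverted output, U4 stuck-at-0, U4 inverted output, U5 stuck-at-1, U5 inverted output}.
Test 2 (A=1, B=1, C=1, D=0): fault-free U1=1, U2=1, U3=0, U4=1, U5=0 → 0; observed 0. Eliminates U1 stuck-at-0, U1 inverted output, U2 inverted output, U3 stuck-at-1, U3 inverted output, U4 stuck-at-0, U4 inverted output, U5 stuck-at-1, U5 inverted output.
Only U2 stuck-at-1 is consistent with every test.

U2 stuck-at-1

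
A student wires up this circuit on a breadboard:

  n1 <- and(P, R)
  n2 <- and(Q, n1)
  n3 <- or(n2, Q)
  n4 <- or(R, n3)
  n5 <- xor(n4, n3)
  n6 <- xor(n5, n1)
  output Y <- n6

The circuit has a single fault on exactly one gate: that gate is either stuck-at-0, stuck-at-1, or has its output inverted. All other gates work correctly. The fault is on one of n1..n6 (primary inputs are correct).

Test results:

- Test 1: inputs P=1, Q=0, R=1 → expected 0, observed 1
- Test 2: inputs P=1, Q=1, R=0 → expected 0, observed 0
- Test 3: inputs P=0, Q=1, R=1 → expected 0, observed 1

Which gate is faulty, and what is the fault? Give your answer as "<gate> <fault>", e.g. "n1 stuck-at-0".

Fault-free values for test 1 (P=1, Q=0, R=1): n1=1, n2=0, n3=0, n4=1, n5=1, n6=0, giving Y=0. Observed 1.
Test 1: faults giving observed 1 are {n1 stuck-at-0, n1 inverted output, n2 stuck-at-1, n2 inverted output, n3 stuck-at-1, n3 inverted output, n4 stuck-at-0, n4 inverted output, n5 stuck-at-0, n5 inverted output, n6 stuck-at-1, n6 inverted output}.
Test 2 (P=1, Q=1, R=0): fault-free n1=0, n2=0, n3=1, n4=1, n5=0, n6=0 → 0; observed 0. Eliminates n1 inverted output, n4 stuck-at-0, n4 inverted output, n5 inverted output, n6 stuck-at-1, n6 inverted output.
Test 3 (P=0, Q=1, R=1): fault-free n1=0, n2=0, n3=1, n4=1, n5=0, n6=0 → 0; observed 1. Eliminates n1 stuck-at-0, n2 stuck-at-1, n2 inverted output, n3 stuck-at-1, n5 stuck-at-0.
Only n3 inverted output is consistent with every test.

n3 inverted output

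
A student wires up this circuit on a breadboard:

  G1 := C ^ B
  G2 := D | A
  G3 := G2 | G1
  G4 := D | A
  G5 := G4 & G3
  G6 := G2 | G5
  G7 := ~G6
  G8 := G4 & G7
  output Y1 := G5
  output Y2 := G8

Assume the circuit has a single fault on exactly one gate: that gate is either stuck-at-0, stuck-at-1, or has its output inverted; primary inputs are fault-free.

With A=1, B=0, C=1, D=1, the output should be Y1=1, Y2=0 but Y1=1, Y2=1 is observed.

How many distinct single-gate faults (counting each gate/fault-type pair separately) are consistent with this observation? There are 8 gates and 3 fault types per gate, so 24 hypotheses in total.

Fault-free: G1=1, G2=1, G3=1, G4=1, G5=1, G6=1, G7=0, G8=0 → Y1=1, Y2=0. Observed Y1=1, Y2=1.
  G1: none of the 3 fault types match ✗
  G2: none of the 3 fault types match ✗
  G3: none of the 3 fault types match ✗
  G4: none of the 3 fault types match ✗
  G5: none of the 3 fault types match ✗
  G6: stuck-at-0, inverted output ✓; others ✗
  G7: stuck-at-1, inverted output ✓; others ✗
  G8: stuck-at-1, inverted output ✓; others ✗
Consistent faults: {G6 stuck-at-0, G6 inverted output, G7 stuck-at-1, G7 inverted output, G8 stuck-at-1, G8 inverted output} — 6 in all.

6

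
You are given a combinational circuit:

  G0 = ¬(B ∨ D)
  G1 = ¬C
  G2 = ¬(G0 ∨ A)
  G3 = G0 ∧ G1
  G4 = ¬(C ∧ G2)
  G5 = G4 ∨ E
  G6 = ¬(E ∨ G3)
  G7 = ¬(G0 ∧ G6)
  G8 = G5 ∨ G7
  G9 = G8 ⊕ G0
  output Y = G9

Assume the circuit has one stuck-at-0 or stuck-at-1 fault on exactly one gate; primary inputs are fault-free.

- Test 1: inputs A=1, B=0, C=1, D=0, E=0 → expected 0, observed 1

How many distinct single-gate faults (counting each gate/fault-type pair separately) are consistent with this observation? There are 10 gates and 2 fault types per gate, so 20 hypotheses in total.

6

Fault-free: G0=1, G1=0, G2=0, G3=0, G4=1, G5=1, G6=1, G7=0, G8=1, G9=0 → 0. Observed 1.
  G0: stuck-at-0 ✓; others ✗
  G1: none of the 2 fault types match ✗
  G2: stuck-at-1 ✓; others ✗
  G3: none of the 2 fault types match ✗
  G4: stuck-at-0 ✓; others ✗
  G5: stuck-at-0 ✓; others ✗
  G6: none of the 2 fault types match ✗
  G7: none of the 2 fault types match ✗
  G8: stuck-at-0 ✓; others ✗
  G9: stuck-at-1 ✓; others ✗
Consistent faults: {G0 stuck-at-0, G2 stuck-at-1, G4 stuck-at-0, G5 stuck-at-0, G8 stuck-at-0, G9 stuck-at-1} — 6 in all.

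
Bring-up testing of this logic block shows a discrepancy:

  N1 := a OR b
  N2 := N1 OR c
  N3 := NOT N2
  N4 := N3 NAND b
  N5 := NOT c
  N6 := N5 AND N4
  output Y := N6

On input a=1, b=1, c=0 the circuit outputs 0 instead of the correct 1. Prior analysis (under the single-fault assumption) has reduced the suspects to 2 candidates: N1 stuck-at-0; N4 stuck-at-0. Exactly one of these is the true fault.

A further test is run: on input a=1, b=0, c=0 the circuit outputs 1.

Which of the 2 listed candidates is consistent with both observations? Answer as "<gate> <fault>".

Evaluate each candidate on input a=1, b=0, c=0:
  N1 stuck-at-0: N1=0 [stuck-at-0], N2=0, N3=1, N4=1, N5=1, N6=1 → 1 — matches
  N4 stuck-at-0: N1=1, N2=1, N3=0, N4=0 [stuck-at-0], N5=1, N6=0 → 0 — eliminated
Only N1 stuck-at-0 reproduces the observed 1.

N1 stuck-at-0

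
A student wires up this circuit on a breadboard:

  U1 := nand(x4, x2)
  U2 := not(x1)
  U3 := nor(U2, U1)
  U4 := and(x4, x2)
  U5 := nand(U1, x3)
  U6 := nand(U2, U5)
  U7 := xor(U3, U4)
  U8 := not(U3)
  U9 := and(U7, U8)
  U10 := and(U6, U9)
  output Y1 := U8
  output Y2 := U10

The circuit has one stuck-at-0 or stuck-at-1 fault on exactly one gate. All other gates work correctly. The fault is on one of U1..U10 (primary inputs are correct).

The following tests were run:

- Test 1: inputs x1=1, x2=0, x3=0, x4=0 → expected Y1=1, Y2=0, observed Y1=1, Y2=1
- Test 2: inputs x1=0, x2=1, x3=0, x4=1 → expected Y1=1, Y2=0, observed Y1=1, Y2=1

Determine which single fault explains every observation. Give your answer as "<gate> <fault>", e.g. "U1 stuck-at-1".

U10 stuck-at-1

Fault-free values for test 1 (x1=1, x2=0, x3=0, x4=0): U1=1, U2=0, U3=0, U4=0, U5=1, U6=1, U7=0, U8=1, U9=0, U10=0, giving Y1=1, Y2=0. Observed Y1=1, Y2=1.
Test 1: faults giving observed Y1=1, Y2=1 are {U4 stuck-at-1, U7 stuck-at-1, U9 stuck-at-1, U10 stuck-at-1}.
Test 2 (x1=0, x2=1, x3=0, x4=1): fault-free U1=0, U2=1, U3=0, U4=1, U5=1, U6=0, U7=1, U8=1, U9=1, U10=0 → Y1=1, Y2=0; observed Y1=1, Y2=1. Eliminates U4 stuck-at-1, U7 stuck-at-1, U9 stuck-at-1.
Only U10 stuck-at-1 is consistent with every test.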